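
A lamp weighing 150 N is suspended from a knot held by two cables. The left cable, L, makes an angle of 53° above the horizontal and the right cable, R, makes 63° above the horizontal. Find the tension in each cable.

ΣF_x = 0: −T_L·cos53° + T_R·cos63° = 0 → T_R = 1.32561·T_L.
ΣF_y = 0: T_L·sin53° + T_R·sin63° = 150.
Substitute: T_L·(0.798636 + 1.32561·0.891007) = 150 → T_L = 75.7666 ≈ 75.77 N.
Then T_R = 1.32561 × 75.7666 = 100.4 N.

T_L = 75.77 N, T_R = 100.4 N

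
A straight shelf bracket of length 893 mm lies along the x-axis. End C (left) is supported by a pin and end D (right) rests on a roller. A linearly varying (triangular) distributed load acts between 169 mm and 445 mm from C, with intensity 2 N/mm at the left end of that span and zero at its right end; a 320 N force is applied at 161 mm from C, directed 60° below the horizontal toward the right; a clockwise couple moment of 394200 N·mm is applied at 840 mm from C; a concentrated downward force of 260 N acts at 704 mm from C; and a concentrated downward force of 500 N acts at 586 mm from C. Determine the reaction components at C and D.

Resultant of the triangular load: ½ × 2 × 276 = 276 N, acting at 261 mm from C (one-third of the span from the peak).
ΣM about C: D_y·893 − (½·2·276)·261 − 320·sin60°·161 − 394200 − 260·704 − 500·586 = 0 → D_y = 986894/893 = 1105.14 ≈ 1105 N.
ΣF_y = 0: C_y + 1105.14 − ½·2·276 − 320·sin60° − 260 − 500 = 0 → C_y = 208.0 N.
ΣF_x = 0: C_x + 320·cos60° = 0 → C_x = -160.0 N.

C_x = -160.0 N, C_y = 208.0 N, D_y = 1105 N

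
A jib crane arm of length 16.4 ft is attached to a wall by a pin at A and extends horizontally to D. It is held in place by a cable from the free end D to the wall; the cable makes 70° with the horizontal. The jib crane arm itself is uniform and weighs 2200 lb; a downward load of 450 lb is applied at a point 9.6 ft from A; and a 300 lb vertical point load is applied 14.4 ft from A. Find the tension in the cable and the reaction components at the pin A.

ΣM about A: T·sin70°·16.4 − 2200·8.2 − 450·9.6 − 300·14.4 = 0 → T = 26680/(16.4·0.939693) = 1731.23 ≈ 1731 lb.
ΣF_x = 0: A_x − T·cos70° = 0 → A_x = 1731.23 × 0.34202 = 592.1 lb.
ΣF_y = 0: A_y + T·sin70° − 2200 − 450 − 300 = 0 → A_y = 2950 − 1731.23 × 0.939693 = 1323 lb.

T = 1731 lb, A_x = 592.1 lb, A_y = 1323 lb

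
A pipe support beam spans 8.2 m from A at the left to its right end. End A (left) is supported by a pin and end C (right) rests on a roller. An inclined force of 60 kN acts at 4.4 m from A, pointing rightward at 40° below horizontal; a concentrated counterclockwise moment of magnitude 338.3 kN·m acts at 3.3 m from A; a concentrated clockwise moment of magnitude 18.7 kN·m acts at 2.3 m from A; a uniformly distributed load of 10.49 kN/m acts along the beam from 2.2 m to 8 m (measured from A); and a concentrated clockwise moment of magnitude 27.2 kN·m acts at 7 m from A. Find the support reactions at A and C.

A_x = -45.96 kN, A_y = 76.53 kN, C_y = 22.88 kN

Resultant of the distributed load: 10.49 × 5.8 = 60.842 kN at 5.1 m from A.
Taking moments about A: C_y·8.2 − 60·sin40°·4.4 + 338.3 − 18.7 − (10.49·5.8)·5.1 − 27.2 = 0 → C_y = 187.59/8.2 = 22.8768 ≈ 22.88 kN.
ΣF_y = 0: A_y + 22.8768 − 60·sin40° − 10.49·5.8 = 0 → A_y = 76.53 kN.
ΣF_x = 0: A_x + 60·cos40° = 0 → A_x = -45.96 kN.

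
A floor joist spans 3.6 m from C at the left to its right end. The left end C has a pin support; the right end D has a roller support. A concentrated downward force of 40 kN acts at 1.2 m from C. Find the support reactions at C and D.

C_x = 0, C_y = 26.67 kN, D_y = 13.33 kN

ΣM about C: D_y·3.6 − 40·1.2 = 0 → D_y = 48/3.6 = 13.3333 ≈ 13.33 kN.
ΣF_y = 0: C_y + 13.3333 − 40 = 0 → C_y = 26.67 kN.
ΣF_x = 0: no horizontal applied forces, so C_x = 0.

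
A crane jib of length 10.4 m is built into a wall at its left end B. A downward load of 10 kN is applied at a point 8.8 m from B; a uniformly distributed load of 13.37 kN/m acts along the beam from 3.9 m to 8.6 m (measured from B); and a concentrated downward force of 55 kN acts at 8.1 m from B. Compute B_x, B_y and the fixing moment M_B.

B_x = 0, B_y = 127.8 kN, M_B = 926.2 kN·m

Resultant of the distributed load: 13.37 × 4.7 = 62.839 kN at 6.25 m from B.
ΣF_x = 0: B_x = 0.
ΣF_y = 0: B_y − 10 − 13.37·4.7 − 55 = 0 → B_y = 127.8 kN.
ΣM about B: M_B − 10·8.8 − (13.37·4.7)·6.25 − 55·8.1 = 0 → M_B = 926.2 kN·m.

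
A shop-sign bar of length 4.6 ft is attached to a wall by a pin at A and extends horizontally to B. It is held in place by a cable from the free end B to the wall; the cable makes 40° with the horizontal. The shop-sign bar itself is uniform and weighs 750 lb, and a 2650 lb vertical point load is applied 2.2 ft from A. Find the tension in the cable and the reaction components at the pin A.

ΣM about A: T·sin40°·4.6 − 750·2.3 − 2650·2.2 = 0 → T = 7555/(4.6·0.642788) = 2555.11 ≈ 2555 lb.
ΣF_x = 0: A_x − T·cos40° = 0 → A_x = 2555.11 × 0.766044 = 1957 lb.
ΣF_y = 0: A_y + T·sin40° − 750 − 2650 = 0 → A_y = 3400 − 2555.11 × 0.642788 = 1758 lb.

T = 2555 lb, A_x = 1957 lb, A_y = 1758 lb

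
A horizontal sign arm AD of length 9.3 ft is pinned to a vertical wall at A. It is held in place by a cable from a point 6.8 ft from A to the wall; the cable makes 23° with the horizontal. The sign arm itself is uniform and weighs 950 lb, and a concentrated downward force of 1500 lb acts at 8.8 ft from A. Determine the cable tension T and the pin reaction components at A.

ΣM about A: T·sin23°·6.8 − 950·4.65 − 1500·8.8 = 0 → T = 17617.5/(6.8·0.390731) = 6630.67 ≈ 6631 lb.
ΣF_x = 0: A_x − T·cos23° = 0 → A_x = 6630.67 × 0.920505 = 6104 lb.
ΣF_y = 0: A_y + T·sin23° − 950 − 1500 = 0 → A_y = 2450 − 6630.67 × 0.390731 = -140.8 lb.

T = 6631 lb, A_x = 6104 lb, A_y = -140.8 lb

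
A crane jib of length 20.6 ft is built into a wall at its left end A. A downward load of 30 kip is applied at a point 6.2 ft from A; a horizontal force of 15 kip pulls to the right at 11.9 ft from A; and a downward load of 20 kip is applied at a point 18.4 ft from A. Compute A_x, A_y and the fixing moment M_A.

ΣF_x = 0: A_x + 15 = 0 → A_x = -15.00 kip.
ΣF_y = 0: A_y − 30 − 20 = 0 → A_y = 50.00 kip.
ΣM about A: M_A − 30·6.2 − 20·18.4 = 0 → M_A = 554.0 kip·ft.

A_x = -15.00 kip, A_y = 50.00 kip, M_A = 554.0 kip·ft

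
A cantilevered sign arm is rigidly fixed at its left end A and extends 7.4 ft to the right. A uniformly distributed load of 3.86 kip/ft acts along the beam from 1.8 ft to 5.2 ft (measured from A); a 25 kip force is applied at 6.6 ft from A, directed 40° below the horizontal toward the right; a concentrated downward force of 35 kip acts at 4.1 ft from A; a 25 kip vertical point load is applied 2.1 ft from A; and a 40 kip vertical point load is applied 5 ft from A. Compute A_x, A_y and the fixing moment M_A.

A_x = -19.15 kip, A_y = 129.2 kip, M_A = 548.0 kip·ft

Resultant of the distributed load: 3.86 × 3.4 = 13.124 kip at 3.5 ft from A.
ΣF_x = 0: A_x + 25·cos40° = 0 → A_x = -19.15 kip.
ΣF_y = 0: A_y − 3.86·3.4 − 25·sin40° − 35 − 25 − 40 = 0 → A_y = 129.2 kip.
ΣM about A: M_A − (3.86·3.4)·3.5 − 25·sin40°·6.6 − 35·4.1 − 25·2.1 − 40·5 = 0 → M_A = 548.0 kip·ft.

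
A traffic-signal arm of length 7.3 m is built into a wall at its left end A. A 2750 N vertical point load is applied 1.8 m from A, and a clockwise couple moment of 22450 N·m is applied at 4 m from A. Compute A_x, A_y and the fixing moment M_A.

A_x = 0, A_y = 2750 N, M_A = 27400 N·m

ΣF_x = 0: A_x = 0.
ΣF_y = 0: A_y − 2750 = 0 → A_y = 2750 N.
ΣM about A: M_A − 2750·1.8 − 22450 = 0 → M_A = 27400 N·m.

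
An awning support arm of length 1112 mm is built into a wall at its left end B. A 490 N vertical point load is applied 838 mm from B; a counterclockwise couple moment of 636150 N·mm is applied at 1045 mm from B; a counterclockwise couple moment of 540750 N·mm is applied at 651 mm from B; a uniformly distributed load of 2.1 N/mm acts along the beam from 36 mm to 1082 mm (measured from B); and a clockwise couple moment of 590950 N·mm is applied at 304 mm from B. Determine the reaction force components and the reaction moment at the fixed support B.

Resultant of the distributed load: 2.1 × 1046 = 2196.6 N at 559 mm from B.
ΣF_x = 0: B_x = 0.
ΣF_y = 0: B_y − 490 − 2.1·1046 = 0 → B_y = 2687 N.
ΣM about B: M_B − 490·838 + 636150 + 540750 − (2.1·1046)·559 − 590950 = 0 → M_B = 1053000 N·mm.

B_x = 0, B_y = 2687 N, M_B = 1053000 N·mm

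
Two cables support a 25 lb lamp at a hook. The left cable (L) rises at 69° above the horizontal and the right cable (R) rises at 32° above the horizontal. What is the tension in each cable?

ΣF_x = 0: −T_L·cos69° + T_R·cos32° = 0 → T_R = 0.42258·T_L.
ΣF_y = 0: T_L·sin69° + T_R·sin32° = 25.
Substitute: T_L·(0.93358 + 0.42258·0.529919) = 25 → T_L = 21.598 ≈ 21.60 lb.
Then T_R = 0.42258 × 21.598 = 9.127 lb.

T_L = 21.60 lb, T_R = 9.127 lb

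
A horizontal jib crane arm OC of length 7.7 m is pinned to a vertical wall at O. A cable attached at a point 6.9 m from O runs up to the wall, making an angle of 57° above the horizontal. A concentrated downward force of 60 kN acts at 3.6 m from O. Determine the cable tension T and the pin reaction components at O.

T = 37.33 kN, O_x = 20.33 kN, O_y = 28.70 kN

ΣM about O: T·sin57°·6.9 − 60·3.6 = 0 → T = 216/(6.9·0.838671) = 37.3261 ≈ 37.33 kN.
ΣF_x = 0: O_x − T·cos57° = 0 → O_x = 37.3261 × 0.544639 = 20.33 kN.
ΣF_y = 0: O_y + T·sin57° − 60 = 0 → O_y = 60 − 37.3261 × 0.838671 = 28.70 kN.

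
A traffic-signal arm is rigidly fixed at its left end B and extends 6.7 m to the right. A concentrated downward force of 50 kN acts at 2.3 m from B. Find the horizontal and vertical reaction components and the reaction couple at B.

ΣF_x = 0: B_x = 0.
ΣF_y = 0: B_y − 50 = 0 → B_y = 50.00 kN.
ΣM about B: M_B − 50·2.3 = 0 → M_B = 115.0 kN·m.

B_x = 0, B_y = 50.00 kN, M_B = 115.0 kN·m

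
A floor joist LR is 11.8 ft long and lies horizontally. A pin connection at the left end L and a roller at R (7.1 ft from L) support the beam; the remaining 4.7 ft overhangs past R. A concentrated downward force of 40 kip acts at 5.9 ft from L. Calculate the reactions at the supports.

Taking moments about L: R_y·7.1 − 40·5.9 = 0 → R_y = 236/7.1 = 33.2394 ≈ 33.24 kip.
ΣF_y = 0: L_y + 33.2394 − 40 = 0 → L_y = 6.761 kip.
ΣF_x = 0: no horizontal applied forces, so L_x = 0.

L_x = 0, L_y = 6.761 kip, R_y = 33.24 kip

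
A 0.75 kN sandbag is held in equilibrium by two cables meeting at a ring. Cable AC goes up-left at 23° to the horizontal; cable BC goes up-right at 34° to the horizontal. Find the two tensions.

T_AC = 0.7414 kN, T_BC = 0.8232 kN

ΣF_x = 0: −T_AC·cos23° + T_BC·cos34° = 0 → T_BC = 1.11033·T_AC.
ΣF_y = 0: T_AC·sin23° + T_BC·sin34° = 0.75.
Substitute: T_AC·(0.390731 + 1.11033·0.559193) = 0.75 → T_AC = 0.741385 ≈ 0.7414 kN.
Then T_BC = 1.11033 × 0.741385 = 0.8232 kN.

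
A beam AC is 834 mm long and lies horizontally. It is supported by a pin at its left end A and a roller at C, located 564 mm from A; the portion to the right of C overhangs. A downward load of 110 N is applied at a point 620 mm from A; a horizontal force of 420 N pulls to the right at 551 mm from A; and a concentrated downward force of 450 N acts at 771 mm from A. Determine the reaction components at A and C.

A_x = -420.0 N, A_y = -176.1 N, C_y = 736.1 N

Taking moments about A: C_y·564 − 110·620 − 450·771 = 0 → C_y = 415150/564 = 736.082 ≈ 736.1 N.
ΣF_y = 0: A_y + 736.082 − 110 − 450 = 0 → A_y = -176.1 N.
ΣF_x = 0: A_x + 420 = 0 → A_x = -420.0 N.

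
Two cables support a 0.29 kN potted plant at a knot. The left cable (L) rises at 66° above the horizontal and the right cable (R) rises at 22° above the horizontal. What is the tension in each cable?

T_L = 0.2690 kN, T_R = 0.1180 kN

ΣF_x = 0: −T_L·cos66° + T_R·cos22° = 0 → T_R = 0.43868·T_L.
ΣF_y = 0: T_L·sin66° + T_R·sin22° = 0.29.
Substitute: T_L·(0.913545 + 0.43868·0.374607) = 0.29 → T_L = 0.269047 ≈ 0.2690 kN.
Then T_R = 0.43868 × 0.269047 = 0.1180 kN.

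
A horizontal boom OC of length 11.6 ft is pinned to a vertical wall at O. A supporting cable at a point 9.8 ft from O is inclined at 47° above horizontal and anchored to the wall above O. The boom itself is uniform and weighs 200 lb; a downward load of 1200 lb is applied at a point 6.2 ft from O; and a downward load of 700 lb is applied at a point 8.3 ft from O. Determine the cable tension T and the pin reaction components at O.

T = 2011 lb, O_x = 1371 lb, O_y = 629.6 lb

ΣM about O: T·sin47°·9.8 − 200·5.8 − 1200·6.2 − 700·8.3 = 0 → T = 14410/(9.8·0.731354) = 2010.53 ≈ 2011 lb.
ΣF_x = 0: O_x − T·cos47° = 0 → O_x = 2010.53 × 0.681998 = 1371 lb.
ΣF_y = 0: O_y + T·sin47° − 200 − 1200 − 700 = 0 → O_y = 2100 − 2010.53 × 0.731354 = 629.6 lb.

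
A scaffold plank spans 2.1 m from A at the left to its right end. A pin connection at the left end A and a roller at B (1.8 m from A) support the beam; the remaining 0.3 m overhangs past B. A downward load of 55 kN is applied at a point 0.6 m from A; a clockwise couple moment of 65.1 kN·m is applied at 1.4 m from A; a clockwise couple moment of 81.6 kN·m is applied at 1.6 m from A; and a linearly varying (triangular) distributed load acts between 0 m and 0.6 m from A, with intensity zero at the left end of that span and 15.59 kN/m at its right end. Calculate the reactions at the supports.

A_x = 0, A_y = -41.20 kN, B_y = 100.9 kN

Resultant of the triangular load: ½ × 15.59 × 0.6 = 4.677 kN, acting at 0.4 m from A (one-third of the span from the peak).
Taking moments about A: B_y·1.8 − 55·0.6 − 65.1 − 81.6 − (½·15.59·0.6)·0.4 = 0 → B_y = 181.5708/1.8 = 100.873 ≈ 100.9 kN.
ΣF_y = 0: A_y + 100.873 − 55 − ½·15.59·0.6 = 0 → A_y = -41.20 kN.
ΣF_x = 0: no horizontal applied forces, so A_x = 0.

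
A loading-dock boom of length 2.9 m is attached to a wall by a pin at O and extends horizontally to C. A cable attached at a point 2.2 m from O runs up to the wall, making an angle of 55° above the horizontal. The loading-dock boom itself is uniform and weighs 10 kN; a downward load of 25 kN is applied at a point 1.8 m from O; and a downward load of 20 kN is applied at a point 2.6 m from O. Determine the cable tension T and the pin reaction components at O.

T = 61.87 kN, O_x = 35.49 kN, O_y = 4.318 kN

ΣM about O: T·sin55°·2.2 − 10·1.45 − 25·1.8 − 20·2.6 = 0 → T = 111.5/(2.2·0.819152) = 61.8711 ≈ 61.87 kN.
ΣF_x = 0: O_x − T·cos55° = 0 → O_x = 61.8711 × 0.573576 = 35.49 kN.
ΣF_y = 0: O_y + T·sin55° − 10 − 25 − 20 = 0 → O_y = 55 − 61.8711 × 0.819152 = 4.318 kN.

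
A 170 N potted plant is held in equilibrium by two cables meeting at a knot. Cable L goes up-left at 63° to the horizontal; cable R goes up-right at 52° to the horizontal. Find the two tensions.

ΣF_x = 0: −T_L·cos63° + T_R·cos52° = 0 → T_R = 0.737403·T_L.
ΣF_y = 0: T_L·sin63° + T_R·sin52° = 170.
Substitute: T_L·(0.891007 + 0.737403·0.788011) = 170 → T_L = 115.482 ≈ 115.5 N.
Then T_R = 0.737403 × 115.482 = 85.16 N.

T_L = 115.5 N, T_R = 85.16 N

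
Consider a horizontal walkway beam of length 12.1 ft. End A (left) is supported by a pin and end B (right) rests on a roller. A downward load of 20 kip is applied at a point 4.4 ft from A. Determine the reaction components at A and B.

Moments about A: B_y·12.1 − 20·4.4 = 0 → B_y = 88/12.1 = 7.27273 ≈ 7.273 kip.
ΣF_y = 0: A_y + 7.27273 − 20 = 0 → A_y = 12.73 kip.
ΣF_x = 0: no horizontal applied forces, so A_x = 0.

A_x = 0, A_y = 12.73 kip, B_y = 7.273 kip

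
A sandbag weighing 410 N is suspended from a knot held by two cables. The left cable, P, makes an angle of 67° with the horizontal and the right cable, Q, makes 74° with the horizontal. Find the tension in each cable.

T_P = 179.6 N, T_Q = 254.6 N

ΣF_x = 0: −T_P·cos67° + T_Q·cos74° = 0 → T_Q = 1.41756·T_P.
ΣF_y = 0: T_P·sin67° + T_Q·sin74° = 410.
Substitute: T_P·(0.920505 + 1.41756·0.961262) = 410 → T_P = 179.576 ≈ 179.6 N.
Then T_Q = 1.41756 × 179.576 = 254.6 N.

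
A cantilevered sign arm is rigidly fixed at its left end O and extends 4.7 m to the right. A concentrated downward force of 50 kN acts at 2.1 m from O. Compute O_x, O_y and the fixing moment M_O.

O_x = 0, O_y = 50.00 kN, M_O = 105.0 kN·m

ΣF_x = 0: O_x = 0.
ΣF_y = 0: O_y − 50 = 0 → O_y = 50.00 kN.
ΣM about O: M_O − 50·2.1 = 0 → M_O = 105.0 kN·m.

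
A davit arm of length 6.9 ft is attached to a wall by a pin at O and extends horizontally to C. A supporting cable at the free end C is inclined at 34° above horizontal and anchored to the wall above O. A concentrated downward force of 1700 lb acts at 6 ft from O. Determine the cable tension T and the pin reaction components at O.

T = 2644 lb, O_x = 2192 lb, O_y = 221.7 lb

ΣM about O: T·sin34°·6.9 − 1700·6 = 0 → T = 10200/(6.9·0.559193) = 2643.56 ≈ 2644 lb.
ΣF_x = 0: O_x − T·cos34° = 0 → O_x = 2643.56 × 0.829038 = 2192 lb.
ΣF_y = 0: O_y + T·sin34° − 1700 = 0 → O_y = 1700 − 2643.56 × 0.559193 = 221.7 lb.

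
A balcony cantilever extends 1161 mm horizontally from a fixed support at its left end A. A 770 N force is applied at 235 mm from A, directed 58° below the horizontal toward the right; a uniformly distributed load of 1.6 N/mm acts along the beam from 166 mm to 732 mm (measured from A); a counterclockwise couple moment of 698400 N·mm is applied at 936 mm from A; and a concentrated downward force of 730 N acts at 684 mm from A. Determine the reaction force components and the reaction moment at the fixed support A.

Resultant of the distributed load: 1.6 × 566 = 905.6 N at 449 mm from A.
ΣF_x = 0: A_x + 770·cos58° = 0 → A_x = -408.0 N.
ΣF_y = 0: A_y − 770·sin58° − 1.6·566 − 730 = 0 → A_y = 2289 N.
ΣM about A: M_A − 770·sin58°·235 − (1.6·566)·449 + 698400 − 730·684 = 0 → M_A = 361000 N·mm.

A_x = -408.0 N, A_y = 2289 N, M_A = 361000 N·mm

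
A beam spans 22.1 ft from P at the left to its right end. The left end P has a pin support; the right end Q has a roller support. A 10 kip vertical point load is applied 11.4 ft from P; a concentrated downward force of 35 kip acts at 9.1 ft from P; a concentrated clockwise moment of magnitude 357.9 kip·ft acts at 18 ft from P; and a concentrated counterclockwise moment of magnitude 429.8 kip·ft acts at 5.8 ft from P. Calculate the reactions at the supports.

P_x = 0, P_y = 28.68 kip, Q_y = 16.32 kip

Moments about P: Q_y·22.1 − 10·11.4 − 35·9.1 − 357.9 + 429.8 = 0 → Q_y = 360.6/22.1 = 16.3167 ≈ 16.32 kip.
ΣF_y = 0: P_y + 16.3167 − 10 − 35 = 0 → P_y = 28.68 kip.
ΣF_x = 0: no horizontal applied forces, so P_x = 0.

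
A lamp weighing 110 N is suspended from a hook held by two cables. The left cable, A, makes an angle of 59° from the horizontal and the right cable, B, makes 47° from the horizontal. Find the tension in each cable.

ΣF_x = 0: −T_A·cos59° + T_B·cos47° = 0 → T_B = 0.75519·T_A.
ΣF_y = 0: T_A·sin59° + T_B·sin47° = 110.
Substitute: T_A·(0.857167 + 0.75519·0.731354) = 110 → T_A = 78.0431 ≈ 78.04 N.
Then T_B = 0.75519 × 78.0431 = 58.94 N.

T_A = 78.04 N, T_B = 58.94 N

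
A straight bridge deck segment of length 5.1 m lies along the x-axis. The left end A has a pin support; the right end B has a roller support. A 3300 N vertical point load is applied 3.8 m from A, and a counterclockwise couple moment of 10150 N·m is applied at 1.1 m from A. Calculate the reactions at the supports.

Moments about A: B_y·5.1 − 3300·3.8 + 10150 = 0 → B_y = 2390/5.1 = 468.627 ≈ 468.6 N.
ΣF_y = 0: A_y + 468.627 − 3300 = 0 → A_y = 2831 N.
ΣF_x = 0: no horizontal applied forces, so A_x = 0.

A_x = 0, A_y = 2831 N, B_y = 468.6 N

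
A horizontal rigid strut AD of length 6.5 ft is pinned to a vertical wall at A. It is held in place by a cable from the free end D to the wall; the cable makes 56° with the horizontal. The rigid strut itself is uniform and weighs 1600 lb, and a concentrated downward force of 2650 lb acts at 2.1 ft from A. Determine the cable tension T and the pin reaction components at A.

ΣM about A: T·sin56°·6.5 − 1600·3.25 − 2650·2.1 = 0 → T = 10765/(6.5·0.829038) = 1997.68 ≈ 1998 lb.
ΣF_x = 0: A_x − T·cos56° = 0 → A_x = 1997.68 × 0.559193 = 1117 lb.
ΣF_y = 0: A_y + T·sin56° − 1600 − 2650 = 0 → A_y = 4250 − 1997.68 × 0.829038 = 2594 lb.

T = 1998 lb, A_x = 1117 lb, A_y = 2594 lb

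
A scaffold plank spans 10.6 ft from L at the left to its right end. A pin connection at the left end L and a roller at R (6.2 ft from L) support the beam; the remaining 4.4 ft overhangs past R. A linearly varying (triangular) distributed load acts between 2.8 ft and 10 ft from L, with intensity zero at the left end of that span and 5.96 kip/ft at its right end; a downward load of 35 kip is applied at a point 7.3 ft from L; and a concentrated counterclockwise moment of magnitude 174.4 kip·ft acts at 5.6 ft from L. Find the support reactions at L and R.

L_x = 0, L_y = 17.07 kip, R_y = 39.38 kip

Resultant of the triangular load: ½ × 5.96 × 7.2 = 21.456 kip, acting at 7.6 ft from L (one-third of the span from the peak).
ΣM about L: R_y·6.2 − (½·5.96·7.2)·7.6 − 35·7.3 + 174.4 = 0 → R_y = 244.1656/6.2 = 39.3815 ≈ 39.38 kip.
ΣF_y = 0: L_y + 39.3815 − ½·5.96·7.2 − 35 = 0 → L_y = 17.07 kip.
ΣF_x = 0: no horizontal applied forces, so L_x = 0.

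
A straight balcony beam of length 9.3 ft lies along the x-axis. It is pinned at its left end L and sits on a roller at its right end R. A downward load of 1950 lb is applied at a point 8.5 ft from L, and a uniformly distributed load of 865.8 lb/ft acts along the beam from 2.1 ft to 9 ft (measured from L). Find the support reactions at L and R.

L_x = 0, L_y = 2577 lb, R_y = 5347 lb

Resultant of the distributed load: 865.8 × 6.9 = 5974.02 lb at 5.55 ft from L.
Taking moments about L: R_y·9.3 − 1950·8.5 − (865.8·6.9)·5.55 = 0 → R_y = 49730.811/9.3 = 5347.4 ≈ 5347 lb.
ΣF_y = 0: L_y + 5347.4 − 1950 − 865.8·6.9 = 0 → L_y = 2577 lb.
ΣF_x = 0: no horizontal applied forces, so L_x = 0.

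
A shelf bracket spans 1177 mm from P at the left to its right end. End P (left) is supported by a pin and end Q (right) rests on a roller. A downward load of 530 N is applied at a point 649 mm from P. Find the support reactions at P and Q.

Moments about P: Q_y·1177 − 530·649 = 0 → Q_y = 343970/1177 = 292.243 ≈ 292.2 N.
ΣF_y = 0: P_y + 292.243 − 530 = 0 → P_y = 237.8 N.
ΣF_x = 0: no horizontal applied forces, so P_x = 0.

P_x = 0, P_y = 237.8 N, Q_y = 292.2 N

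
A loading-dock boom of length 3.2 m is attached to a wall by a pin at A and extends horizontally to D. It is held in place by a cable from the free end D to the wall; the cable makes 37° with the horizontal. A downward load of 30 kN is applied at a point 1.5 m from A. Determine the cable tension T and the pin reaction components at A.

ΣM about A: T·sin37°·3.2 − 30·1.5 = 0 → T = 45/(3.2·0.601815) = 23.3668 ≈ 23.37 kN.
ΣF_x = 0: A_x − T·cos37° = 0 → A_x = 23.3668 × 0.798636 = 18.66 kN.
ΣF_y = 0: A_y + T·sin37° − 30 = 0 → A_y = 30 − 23.3668 × 0.601815 = 15.94 kN.

T = 23.37 kN, A_x = 18.66 kN, A_y = 15.94 kN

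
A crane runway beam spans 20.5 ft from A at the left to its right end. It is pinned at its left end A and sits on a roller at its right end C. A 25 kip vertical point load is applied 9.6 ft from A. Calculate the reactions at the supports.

A_x = 0, A_y = 13.29 kip, C_y = 11.71 kip

ΣM about A: C_y·20.5 − 25·9.6 = 0 → C_y = 240/20.5 = 11.7073 ≈ 11.71 kip.
ΣF_y = 0: A_y + 11.7073 − 25 = 0 → A_y = 13.29 kip.
ΣF_x = 0: no horizontal applied forces, so A_x = 0.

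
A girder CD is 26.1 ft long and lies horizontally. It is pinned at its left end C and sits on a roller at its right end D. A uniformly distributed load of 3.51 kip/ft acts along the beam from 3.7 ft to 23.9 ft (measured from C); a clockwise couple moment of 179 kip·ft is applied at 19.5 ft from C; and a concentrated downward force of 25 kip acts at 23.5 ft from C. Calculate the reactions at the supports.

C_x = 0, C_y = 29.05 kip, D_y = 66.86 kip

Resultant of the distributed load: 3.51 × 20.2 = 70.902 kip at 13.8 ft from C.
Moments about C: D_y·26.1 − (3.51·20.2)·13.8 − 179 − 25·23.5 = 0 → D_y = 1744.9476/26.1 = 66.8562 ≈ 66.86 kip.
ΣF_y = 0: C_y + 66.8562 − 3.51·20.2 − 25 = 0 → C_y = 29.05 kip.
ΣF_x = 0: no horizontal applied forces, so C_x = 0.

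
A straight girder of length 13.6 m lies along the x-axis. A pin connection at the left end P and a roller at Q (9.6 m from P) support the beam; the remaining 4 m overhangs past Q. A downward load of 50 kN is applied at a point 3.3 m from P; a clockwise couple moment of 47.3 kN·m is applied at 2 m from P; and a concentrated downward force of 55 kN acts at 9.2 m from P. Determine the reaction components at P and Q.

P_x = 0, P_y = 30.18 kN, Q_y = 74.82 kN

ΣM about P: Q_y·9.6 − 50·3.3 − 47.3 − 55·9.2 = 0 → Q_y = 718.3/9.6 = 74.8229 ≈ 74.82 kN.
ΣF_y = 0: P_y + 74.8229 − 50 − 55 = 0 → P_y = 30.18 kN.
ΣF_x = 0: no horizontal applied forces, so P_x = 0.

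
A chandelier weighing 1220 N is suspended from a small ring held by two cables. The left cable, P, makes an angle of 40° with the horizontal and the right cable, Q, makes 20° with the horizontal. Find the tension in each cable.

ΣF_x = 0: −T_P·cos40° + T_Q·cos20° = 0 → T_Q = 0.815207·T_P.
ΣF_y = 0: T_P·sin40° + T_Q·sin20° = 1220.
Substitute: T_P·(0.642788 + 0.815207·0.34202) = 1220 → T_P = 1323.78 ≈ 1324 N.
Then T_Q = 0.815207 × 1323.78 = 1079 N.

T_P = 1324 N, T_Q = 1079 N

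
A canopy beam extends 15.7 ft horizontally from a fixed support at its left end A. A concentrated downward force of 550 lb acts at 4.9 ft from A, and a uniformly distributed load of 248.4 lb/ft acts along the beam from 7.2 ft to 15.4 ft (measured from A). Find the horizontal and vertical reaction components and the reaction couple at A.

Resultant of the distributed load: 248.4 × 8.2 = 2036.88 lb at 11.3 ft from A.
ΣF_x = 0: A_x = 0.
ΣF_y = 0: A_y − 550 − 248.4·8.2 = 0 → A_y = 2587 lb.
ΣM about A: M_A − 550·4.9 − (248.4·8.2)·11.3 = 0 → M_A = 25710 lb·ft.

A_x = 0, A_y = 2587 lb, M_A = 25710 lb·ft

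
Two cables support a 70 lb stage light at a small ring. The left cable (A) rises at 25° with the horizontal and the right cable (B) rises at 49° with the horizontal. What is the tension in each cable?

T_A = 47.77 lb, T_B = 66.00 lb

ΣF_x = 0: −T_A·cos25° + T_B·cos49° = 0 → T_B = 1.38144·T_A.
ΣF_y = 0: T_A·sin25° + T_B·sin49° = 70.
Substitute: T_A·(0.422618 + 1.38144·0.75471) = 70 → T_A = 47.7749 ≈ 47.77 lb.
Then T_B = 1.38144 × 47.7749 = 66.00 lb.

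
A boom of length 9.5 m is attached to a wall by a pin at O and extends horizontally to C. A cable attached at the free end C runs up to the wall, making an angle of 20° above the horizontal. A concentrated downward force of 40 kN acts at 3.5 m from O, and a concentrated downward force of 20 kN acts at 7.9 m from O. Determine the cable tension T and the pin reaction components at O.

T = 91.72 kN, O_x = 86.18 kN, O_y = 28.63 kN

ΣM about O: T·sin20°·9.5 − 40·3.5 − 20·7.9 = 0 → T = 298/(9.5·0.34202) = 91.7152 ≈ 91.72 kN.
ΣF_x = 0: O_x − T·cos20° = 0 → O_x = 91.7152 × 0.939693 = 86.18 kN.
ΣF_y = 0: O_y + T·sin20° − 40 − 20 = 0 → O_y = 60 − 91.7152 × 0.34202 = 28.63 kN.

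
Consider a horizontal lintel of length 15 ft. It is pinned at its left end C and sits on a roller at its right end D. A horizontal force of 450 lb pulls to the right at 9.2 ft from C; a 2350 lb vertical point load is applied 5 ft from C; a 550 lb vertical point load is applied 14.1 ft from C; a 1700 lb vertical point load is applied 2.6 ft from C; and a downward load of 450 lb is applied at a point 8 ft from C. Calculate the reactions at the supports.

C_x = -450.0 lb, C_y = 3215 lb, D_y = 1835 lb

Taking moments about C: D_y·15 − 2350·5 − 550·14.1 − 1700·2.6 − 450·8 = 0 → D_y = 27525/15 = 1835 lb.
ΣF_y = 0: C_y + 1835 − 2350 − 550 − 1700 − 450 = 0 → C_y = 3215 lb.
ΣF_x = 0: C_x + 450 = 0 → C_x = -450.0 lb.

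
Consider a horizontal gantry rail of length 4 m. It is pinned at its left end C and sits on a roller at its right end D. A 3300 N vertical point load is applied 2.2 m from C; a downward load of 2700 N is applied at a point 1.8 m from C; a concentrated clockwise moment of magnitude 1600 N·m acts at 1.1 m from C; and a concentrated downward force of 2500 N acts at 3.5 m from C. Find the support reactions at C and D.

Moments about C: D_y·4 − 3300·2.2 − 2700·1.8 − 1600 − 2500·3.5 = 0 → D_y = 22470/4 = 5617.5 ≈ 5618 N.
ΣF_y = 0: C_y + 5617.5 − 3300 − 2700 − 2500 = 0 → C_y = 2882 N.
ΣF_x = 0: no horizontal applied forces, so C_x = 0.

C_x = 0, C_y = 2882 N, D_y = 5618 N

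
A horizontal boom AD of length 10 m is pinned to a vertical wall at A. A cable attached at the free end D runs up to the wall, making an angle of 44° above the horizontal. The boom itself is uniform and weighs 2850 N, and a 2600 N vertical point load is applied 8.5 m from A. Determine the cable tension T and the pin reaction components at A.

T = 5233 N, A_x = 3764 N, A_y = 1815 N

ΣM about A: T·sin44°·10 − 2850·5 − 2600·8.5 = 0 → T = 36350/(10·0.694658) = 5232.79 ≈ 5233 N.
ΣF_x = 0: A_x − T·cos44° = 0 → A_x = 5232.79 × 0.71934 = 3764 N.
ΣF_y = 0: A_y + T·sin44° − 2850 − 2600 = 0 → A_y = 5450 − 5232.79 × 0.694658 = 1815 N.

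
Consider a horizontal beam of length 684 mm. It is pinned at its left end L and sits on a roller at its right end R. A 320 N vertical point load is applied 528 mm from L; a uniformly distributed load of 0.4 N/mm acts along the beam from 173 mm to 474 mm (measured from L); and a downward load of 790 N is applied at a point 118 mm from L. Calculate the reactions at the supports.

Resultant of the distributed load: 0.4 × 301 = 120.4 N at 323.5 mm from L.
Taking moments about L: R_y·684 − 320·528 − (0.4·301)·323.5 − 790·118 = 0 → R_y = 301129.4/684 = 440.248 ≈ 440.2 N.
ΣF_y = 0: L_y + 440.248 − 320 − 0.4·301 − 790 = 0 → L_y = 790.2 N.
ΣF_x = 0: no horizontal applied forces, so L_x = 0.

L_x = 0, L_y = 790.2 N, R_y = 440.2 N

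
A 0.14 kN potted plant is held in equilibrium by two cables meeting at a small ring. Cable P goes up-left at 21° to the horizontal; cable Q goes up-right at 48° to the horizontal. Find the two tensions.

ΣF_x = 0: −T_P·cos21° + T_Q·cos48° = 0 → T_Q = 1.39521·T_P.
ΣF_y = 0: T_P·sin21° + T_Q·sin48° = 0.14.
Substitute: T_P·(0.358368 + 1.39521·0.743145) = 0.14 → T_P = 0.100343 ≈ 0.1003 kN.
Then T_Q = 1.39521 × 0.100343 = 0.1400 kN.

T_P = 0.1003 kN, T_Q = 0.1400 kN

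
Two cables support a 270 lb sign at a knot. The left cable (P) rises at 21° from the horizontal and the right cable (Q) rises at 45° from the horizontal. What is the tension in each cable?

ΣF_x = 0: −T_P·cos21° + T_Q·cos45° = 0 → T_Q = 1.32028·T_P.
ΣF_y = 0: T_P·sin21° + T_Q·sin45° = 270.
Substitute: T_P·(0.358368 + 1.32028·0.707107) = 270 → T_P = 208.987 ≈ 209.0 lb.
Then T_Q = 1.32028 × 208.987 = 275.9 lb.

T_P = 209.0 lb, T_Q = 275.9 lb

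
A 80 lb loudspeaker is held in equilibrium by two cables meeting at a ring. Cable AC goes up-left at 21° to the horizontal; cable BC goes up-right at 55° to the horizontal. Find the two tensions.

ΣF_x = 0: −T_AC·cos21° + T_BC·cos55° = 0 → T_BC = 1.62765·T_AC.
ΣF_y = 0: T_AC·sin21° + T_BC·sin55° = 80.
Substitute: T_AC·(0.358368 + 1.62765·0.819152) = 80 → T_AC = 47.2908 ≈ 47.29 lb.
Then T_BC = 1.62765 × 47.2908 = 76.97 lb.

T_AC = 47.29 lb, T_BC = 76.97 lb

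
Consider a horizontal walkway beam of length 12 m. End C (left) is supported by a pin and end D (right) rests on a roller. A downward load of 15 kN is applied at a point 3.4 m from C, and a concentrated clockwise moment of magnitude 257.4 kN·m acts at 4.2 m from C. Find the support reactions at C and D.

Moments about C: D_y·12 − 15·3.4 − 257.4 = 0 → D_y = 308.4/12 = 25.70 kN.
ΣF_y = 0: C_y + 25.7 − 15 = 0 → C_y = -10.70 kN.
ΣF_x = 0: no horizontal applied forces, so C_x = 0.

C_x = 0, C_y = -10.70 kN, D_y = 25.70 kN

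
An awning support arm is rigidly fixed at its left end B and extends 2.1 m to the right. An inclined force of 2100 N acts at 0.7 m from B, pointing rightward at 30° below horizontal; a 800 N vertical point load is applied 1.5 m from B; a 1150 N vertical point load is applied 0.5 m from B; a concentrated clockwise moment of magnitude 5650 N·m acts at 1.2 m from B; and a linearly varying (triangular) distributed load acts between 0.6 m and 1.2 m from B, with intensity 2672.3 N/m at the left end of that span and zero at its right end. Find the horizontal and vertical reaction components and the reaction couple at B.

B_x = -1819 N, B_y = 3802 N, M_B = 8801 N·m

Resultant of the triangular load: ½ × 2672.3 × 0.6 = 801.69 N, acting at 0.8 m from B (one-third of the span from the peak).
ΣF_x = 0: B_x + 2100·cos30° = 0 → B_x = -1819 N.
ΣF_y = 0: B_y − 2100·sin30° − 800 − 1150 − ½·2672.3·0.6 = 0 → B_y = 3802 N.
ΣM about B: M_B − 2100·sin30°·0.7 − 800·1.5 − 1150·0.5 − 5650 − (½·2672.3·0.6)·0.8 = 0 → M_B = 8801 N·m.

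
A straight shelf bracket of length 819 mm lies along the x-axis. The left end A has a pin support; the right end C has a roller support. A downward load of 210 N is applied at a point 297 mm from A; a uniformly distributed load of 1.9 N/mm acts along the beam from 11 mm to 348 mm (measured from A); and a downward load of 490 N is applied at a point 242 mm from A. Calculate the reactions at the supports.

A_x = 0, A_y = 979.0 N, C_y = 361.3 N

Resultant of the distributed load: 1.9 × 337 = 640.3 N at 179.5 mm from A.
ΣM about A: C_y·819 − 210·297 − (1.9·337)·179.5 − 490·242 = 0 → C_y = 295883.85/819 = 361.275 ≈ 361.3 N.
ΣF_y = 0: A_y + 361.275 − 210 − 1.9·337 − 490 = 0 → A_y = 979.0 N.
ΣF_x = 0: no horizontal applied forces, so A_x = 0.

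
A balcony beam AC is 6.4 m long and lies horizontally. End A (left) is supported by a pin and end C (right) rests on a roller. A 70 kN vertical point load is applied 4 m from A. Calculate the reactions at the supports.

Taking moments about A: C_y·6.4 − 70·4 = 0 → C_y = 280/6.4 = 43.75 kN.
ΣF_y = 0: A_y + 43.75 − 70 = 0 → A_y = 26.25 kN.
ΣF_x = 0: no horizontal applied forces, so A_x = 0.

A_x = 0, A_y = 26.25 kN, C_y = 43.75 kN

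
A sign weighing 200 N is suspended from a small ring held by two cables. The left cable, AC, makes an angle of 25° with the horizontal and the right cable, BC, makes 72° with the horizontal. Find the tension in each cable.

ΣF_x = 0: −T_AC·cos25° + T_BC·cos72° = 0 → T_BC = 2.93287·T_AC.
ΣF_y = 0: T_AC·sin25° + T_BC·sin72° = 200.
Substitute: T_AC·(0.422618 + 2.93287·0.951057) = 200 → T_AC = 62.2676 ≈ 62.27 N.
Then T_BC = 2.93287 × 62.2676 = 182.6 N.

T_AC = 62.27 N, T_BC = 182.6 N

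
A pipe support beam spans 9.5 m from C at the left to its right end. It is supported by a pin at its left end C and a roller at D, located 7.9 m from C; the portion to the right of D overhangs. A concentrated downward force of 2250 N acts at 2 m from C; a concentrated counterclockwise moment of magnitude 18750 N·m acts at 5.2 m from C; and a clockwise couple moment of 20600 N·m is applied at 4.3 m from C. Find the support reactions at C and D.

ΣM about C: D_y·7.9 − 2250·2 + 18750 − 20600 = 0 → D_y = 6350/7.9 = 803.797 ≈ 803.8 N.
ΣF_y = 0: C_y + 803.797 − 2250 = 0 → C_y = 1446 N.
ΣF_x = 0: no horizontal applied forces, so C_x = 0.

C_x = 0, C_y = 1446 N, D_y = 803.8 N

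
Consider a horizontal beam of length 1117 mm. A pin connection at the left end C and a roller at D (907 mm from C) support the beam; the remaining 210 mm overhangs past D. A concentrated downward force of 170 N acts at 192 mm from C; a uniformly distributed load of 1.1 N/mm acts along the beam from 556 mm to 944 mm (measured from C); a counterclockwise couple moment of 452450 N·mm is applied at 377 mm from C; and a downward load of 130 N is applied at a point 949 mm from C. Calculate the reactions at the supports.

Resultant of the distributed load: 1.1 × 388 = 426.8 N at 750 mm from C.
ΣM about C: D_y·907 − 170·192 − (1.1·388)·750 + 452450 − 130·949 = 0 → D_y = 23660/907 = 26.086 ≈ 26.09 N.
ΣF_y = 0: C_y + 26.086 − 170 − 1.1·388 − 130 = 0 → C_y = 700.7 N.
ΣF_x = 0: no horizontal applied forces, so C_x = 0.

C_x = 0, C_y = 700.7 N, D_y = 26.09 N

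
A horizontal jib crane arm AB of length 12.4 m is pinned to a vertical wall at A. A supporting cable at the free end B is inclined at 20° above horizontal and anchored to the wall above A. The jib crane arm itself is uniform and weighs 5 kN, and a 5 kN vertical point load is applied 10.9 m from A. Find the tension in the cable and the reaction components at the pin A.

T = 20.16 kN, A_x = 18.94 kN, A_y = 3.105 kN

ΣM about A: T·sin20°·12.4 − 5·6.2 − 5·10.9 = 0 → T = 85.5/(12.4·0.34202) = 20.1601 ≈ 20.16 kN.
ΣF_x = 0: A_x − T·cos20° = 0 → A_x = 20.1601 × 0.939693 = 18.94 kN.
ΣF_y = 0: A_y + T·sin20° − 5 − 5 = 0 → A_y = 10 − 20.1601 × 0.34202 = 3.105 kN.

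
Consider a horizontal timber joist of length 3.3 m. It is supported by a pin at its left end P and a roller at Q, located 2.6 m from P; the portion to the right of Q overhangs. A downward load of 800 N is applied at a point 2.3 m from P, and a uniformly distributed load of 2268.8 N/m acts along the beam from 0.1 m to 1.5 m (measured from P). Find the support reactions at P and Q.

Resultant of the distributed load: 2268.8 × 1.4 = 3176.32 N at 0.8 m from P.
ΣM about P: Q_y·2.6 − 800·2.3 − (2268.8·1.4)·0.8 = 0 → Q_y = 4381.056/2.6 = 1685.02 ≈ 1685 N.
ΣF_y = 0: P_y + 1685.02 − 800 − 2268.8·1.4 = 0 → P_y = 2291 N.
ΣF_x = 0: no horizontal applied forces, so P_x = 0.

P_x = 0, P_y = 2291 N, Q_y = 1685 N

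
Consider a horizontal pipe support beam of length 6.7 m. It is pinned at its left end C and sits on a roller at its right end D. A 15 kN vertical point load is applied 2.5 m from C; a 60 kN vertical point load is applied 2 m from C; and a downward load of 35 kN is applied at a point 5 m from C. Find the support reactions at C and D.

C_x = 0, C_y = 60.37 kN, D_y = 49.63 kN

Taking moments about C: D_y·6.7 − 15·2.5 − 60·2 − 35·5 = 0 → D_y = 332.5/6.7 = 49.6269 ≈ 49.63 kN.
ΣF_y = 0: C_y + 49.6269 − 15 − 60 − 35 = 0 → C_y = 60.37 kN.
ΣF_x = 0: no horizontal applied forces, so C_x = 0.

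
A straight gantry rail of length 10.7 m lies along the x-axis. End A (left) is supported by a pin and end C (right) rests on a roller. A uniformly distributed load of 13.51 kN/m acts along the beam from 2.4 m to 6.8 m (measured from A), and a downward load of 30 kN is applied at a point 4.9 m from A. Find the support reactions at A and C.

A_x = 0, A_y = 50.15 kN, C_y = 39.29 kN

Resultant of the distributed load: 13.51 × 4.4 = 59.444 kN at 4.6 m from A.
Moments about A: C_y·10.7 − (13.51·4.4)·4.6 − 30·4.9 = 0 → C_y = 420.4424/10.7 = 39.2937 ≈ 39.29 kN.
ΣF_y = 0: A_y + 39.2937 − 13.51·4.4 − 30 = 0 → A_y = 50.15 kN.
ΣF_x = 0: no horizontal applied forces, so A_x = 0.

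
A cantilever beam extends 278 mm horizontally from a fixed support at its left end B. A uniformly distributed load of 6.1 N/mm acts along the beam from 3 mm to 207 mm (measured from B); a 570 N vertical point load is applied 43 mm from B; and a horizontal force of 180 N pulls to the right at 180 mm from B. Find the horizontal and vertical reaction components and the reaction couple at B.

B_x = -180.0 N, B_y = 1814 N, M_B = 155200 N·mm

Resultant of the distributed load: 6.1 × 204 = 1244.4 N at 105 mm from B.
ΣF_x = 0: B_x + 180 = 0 → B_x = -180.0 N.
ΣF_y = 0: B_y − 6.1·204 − 570 = 0 → B_y = 1814 N.
ΣM about B: M_B − (6.1·204)·105 − 570·43 = 0 → M_B = 155200 N·mm.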